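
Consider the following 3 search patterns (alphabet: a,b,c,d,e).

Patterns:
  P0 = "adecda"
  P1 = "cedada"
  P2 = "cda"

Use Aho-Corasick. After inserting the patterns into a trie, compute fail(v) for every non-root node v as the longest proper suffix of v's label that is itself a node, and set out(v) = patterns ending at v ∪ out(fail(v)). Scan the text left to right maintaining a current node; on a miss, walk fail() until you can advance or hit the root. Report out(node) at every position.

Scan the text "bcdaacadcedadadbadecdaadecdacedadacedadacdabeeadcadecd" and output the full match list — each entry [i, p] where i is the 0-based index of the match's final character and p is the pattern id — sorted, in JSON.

Build:
Trie nodes:
  0='ε' goto a→1 c→7
  1='a' goto d→2
  2='ad' goto e→3
  3='ade' goto c→4
  4='adec' goto d→5
  5='adecd' goto a→6
  6='adecda' goto ·  [P0 ends]
  7='c' goto d→13 e→8
  8='ce' goto d→9
  9='ced' goto a→10
  10='ceda' goto d→11
  11='cedad' goto a→12
  12='cedada' goto ·  [P1 ends]
  13='cd' goto a→14
  14='cda' goto ·  [P2 ends]

BFS fail/out derivation:
  n1('a'): parent n0 fail=0; on 'a' 0 → fail=0;  out ∅∪∅=∅
  n7('c'): parent n0 fail=0; on 'c' 0 → fail=0;  out ∅∪∅=∅
  n2('ad'): parent n1 fail=0; on 'd' 0 → fail=0;  out ∅∪∅=∅
  n8('ce'): parent n7 fail=0; on 'e' 0 → fail=0;  out ∅∪∅=∅
  n13('cd'): parent n7 fail=0; on 'd' 0 → fail=0;  out ∅∪∅=∅
  n3('ade'): parent n2 fail=0; on 'e' 0 → fail=0;  out ∅∪∅=∅
  n9('ced'): parent n8 fail=0; on 'd' 0 → fail=0;  out ∅∪∅=∅
  n14('cda'): parent n13 fail=0; on 'a' 0 → fail=1;  out {2}∪∅={2}
  n4('adec'): parent n3 fail=0; on 'c' 0 → fail=7;  out ∅∪∅=∅
  n10('ceda'): parent n9 fail=0; on 'a' 0 → fail=1;  out ∅∪∅=∅
  n5('adecd'): parent n4 fail=7; on 'd' 7 → fail=13;  out ∅∪∅=∅
  n11('cedad'): parent n10 fail=1; on 'd' 1 → fail=2;  out ∅∪∅=∅
  n6('adecda'): parent n5 fail=13; on 'a' 13 → fail=14;  out {0}∪{2}={0,2}
  n12('cedada'): parent n11 fail=2; on 'a' 2→0 → fail=1;  out {1}∪∅={1}

Run:
pos 0 'b': at 0
pos 1 'c': at 7
pos 2 'd': at 13
pos 3 'a': at 14  ** P2@[1:3]
pos 4 'a': at 1 ·f
pos 5 'c': at 7 ·f
pos 6 'a': at 1 ·f
pos 7 'd': at 2
pos 8 'c': at 7 ·f
pos 9 'e': at 8
pos 10 'd': at 9
pos 11 'a': at 10
pos 12 'd': at 11
pos 13 'a': at 12  ** P1@[8:13]
pos 14 'd': at 2 ·f
pos 15 'b': at 0 ·f
pos 16 'a': at 1
pos 17 'd': at 2
pos 18 'e': at 3
pos 19 'c': at 4
pos 20 'd': at 5
pos 21 'a': at 6  ** P0@[16:21],P2@[19:21]
pos 22 'a': at 1 ·f
pos 23 'd': at 2
pos 24 'e': at 3
pos 25 'c': at 4
pos 26 'd': at 5
pos 27 'a': at 6  ** P0@[22:27],P2@[25:27]
pos 28 'c': at 7 ·f
pos 29 'e': at 8
pos 30 'd': at 9
pos 31 'a': at 10
pos 32 'd': at 11
pos 33 'a': at 12  ** P1@[28:33]
pos 34 'c': at 7 ·f
pos 35 'e': at 8
pos 36 'd': at 9
pos 37 'a': at 10
pos 38 'd': at 11
pos 39 'a': at 12  ** P1@[34:39]
pos 40 'c': at 7 ·f
pos 41 'd': at 13
pos 42 'a': at 14  ** P2@[40:42]
pos 43 'b': at 0 ·f
pos 44 'e': at 0
pos 45 'e': at 0
pos 46 'a': at 1
pos 47 'd': at 2
pos 48 'c': at 7 ·f
pos 49 'a': at 1 ·f
pos 50 'd': at 2
pos 51 'e': at 3
pos 52 'c': at 4
pos 53 'd': at 5

Result: [[3,2],[13,1],[21,0],[21,2],[27,0],[27,2],[33,1],[39,1],[42,2]]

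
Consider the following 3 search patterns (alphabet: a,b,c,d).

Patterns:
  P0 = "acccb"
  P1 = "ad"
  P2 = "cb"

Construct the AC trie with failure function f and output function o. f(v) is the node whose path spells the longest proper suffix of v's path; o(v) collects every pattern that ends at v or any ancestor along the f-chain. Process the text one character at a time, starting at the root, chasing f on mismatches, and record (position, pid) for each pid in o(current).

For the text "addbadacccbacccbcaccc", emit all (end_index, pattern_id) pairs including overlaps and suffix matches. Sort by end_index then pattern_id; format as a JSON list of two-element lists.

Build:
Trie (insert patterns):
  0='ε' goto a→1 c→7
  1='a' goto c→2 d→6
  2='ac' goto c→3
  3='acc' goto c→4
  4='accc' goto b→5
  5='acccb' goto ·  ←P0
  6='ad' goto ·  ←P1
  7='c' goto b→8
  8='cb' goto ·  ←P2

BFS fail/out derivation:
  n1('a'): parent n0 fail=0; on 'a' 0 → fail=0;  out ∅∪∅=∅
  n7('c'): parent n0 fail=0; on 'c' 0 → fail=0;  out ∅∪∅=∅
  n2('ac'): parent n1 fail=0; on 'c' 0 → fail=7;  out ∅∪∅=∅
  n6('ad'): parent n1 fail=0; on 'd' 0 → fail=0;  out {1}∪∅={1}
  n8('cb'): parent n7 fail=0; on 'b' 0 → fail=0;  out {2}∪∅={2}
  n3('acc'): parent n2 fail=7; on 'c' 7→0 → fail=7;  out ∅∪∅=∅
  n4('accc'): parent n3 fail=7; on 'c' 7→0 → fail=7;  out ∅∪∅=∅
  n5('acccb'): parent n4 fail=7; on 'b' 7 → fail=8;  out {0}∪{2}={0,2}

Run:
pos 0 'a': at 1
pos 1 'd': at 6  emit P1@[0:1]
pos 2 'd': at 0 ·f
pos 3 'b': at 0
pos 4 'a': at 1
pos 5 'd': at 6  emit P1@[4:5]
pos 6 'a': at 1 ·f
pos 7 'c': at 2
pos 8 'c': at 3
pos 9 'c': at 4
pos 10 'b': at 5  emit P0@[6:10],P2@[9:10]
pos 11 'a': at 1 ·f
pos 12 'c': at 2
pos 13 'c': at 3
pos 14 'c': at 4
pos 15 'b': at 5  emit P0@[11:15],P2@[14:15]
pos 16 'c': at 7 ·f
pos 17 'a': at 1 ·f
pos 18 'c': at 2
pos 19 'c': at 3
pos 20 'c': at 4

Result: [[1,1],[5,1],[10,0],[10,2],[15,0],[15,2]]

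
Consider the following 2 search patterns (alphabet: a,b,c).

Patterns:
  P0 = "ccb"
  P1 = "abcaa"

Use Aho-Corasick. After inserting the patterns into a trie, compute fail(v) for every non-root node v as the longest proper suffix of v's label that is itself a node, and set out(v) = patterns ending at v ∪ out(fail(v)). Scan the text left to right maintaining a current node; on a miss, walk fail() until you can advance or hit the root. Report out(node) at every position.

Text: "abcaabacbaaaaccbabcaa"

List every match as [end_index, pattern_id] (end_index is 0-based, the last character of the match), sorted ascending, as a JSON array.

Build:
Trie (insert patterns):
  0='ε' goto a→4 c→1
  1='c' goto c→2
  2='cc' goto b→3
  3='ccb' goto ·  [P0 ends]
  4='a' goto b→5
  5='ab' goto c→6
  6='abc' goto a→7
  7='abca' goto a→8
  8='abcaa' goto ·  [P1 ends]

BFS fail/out derivation:
  fail(1) 'c': from fail(0)=0 chase 'c': 0 ⇒ 0;  out=∅∪out(0)=∅
  fail(4) 'a': from fail(0)=0 chase 'a': 0 ⇒ 0;  out=∅∪out(0)=∅
  fail(2) 'cc': from fail(1)=0 chase 'c': 0 ⇒ 1;  out=∅∪out(1)=∅
  fail(5) 'ab': from fail(4)=0 chase 'b': 0 ⇒ 0;  out=∅∪out(0)=∅
  fail(3) 'ccb': from fail(2)=1 chase 'b': 1→0 ⇒ 0;  out={0}∪out(0)={0}
  fail(6) 'abc': from fail(5)=0 chase 'c': 0 ⇒ 1;  out=∅∪out(1)=∅
  fail(7) 'abca': from fail(6)=1 chase 'a': 1→0 ⇒ 4;  out=∅∪out(4)=∅
  fail(8) 'abcaa': from fail(7)=4 chase 'a': 4→0 ⇒ 4;  out={1}∪out(4)={1}

Text stream:
pos 0 'a': at 4
pos 1 'b': at 5
pos 2 'c': at 6
pos 3 'a': at 7
pos 4 'a': at 8  emit P1@[0:4]
pos 5 'b': at 5 ·f
pos 6 'a': at 4 ·f
pos 7 'c': at 1 ·f
pos 8 'b': at 0 ·f
pos 9 'a': at 4
pos 10 'a': at 4 ·f
pos 11 'a': at 4 ·f
pos 12 'a': at 4 ·f
pos 13 'c': at 1 ·f
pos 14 'c': at 2
pos 15 'b': at 3  emit P0@[13:15]
pos 16 'a': at 4 ·f
pos 17 'b': at 5
pos 18 'c': at 6
pos 19 'a': at 7
pos 20 'a': at 8  emit P1@[16:20]

Result: [[4,1],[15,0],[20,1]]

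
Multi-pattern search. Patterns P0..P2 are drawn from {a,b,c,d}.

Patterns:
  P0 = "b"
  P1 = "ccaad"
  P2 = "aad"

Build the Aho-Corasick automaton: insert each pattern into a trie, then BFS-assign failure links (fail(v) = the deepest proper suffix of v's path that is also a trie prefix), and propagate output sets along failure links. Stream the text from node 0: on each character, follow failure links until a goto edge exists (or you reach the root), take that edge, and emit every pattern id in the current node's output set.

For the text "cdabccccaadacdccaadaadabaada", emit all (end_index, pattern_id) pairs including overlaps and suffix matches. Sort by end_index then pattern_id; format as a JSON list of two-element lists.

Build automaton:
Trie (insert patterns):
  0='ε' goto a→7 b→1 c→2
  1='b' goto ·  [P0 ends]
  2='c' goto c→3
  3='cc' goto a→4
  4='cca' goto a→5
  5='ccaa' goto d→6
  6='ccaad' goto ·  [P1 ends]
  7='a' goto a→8
  8='aa' goto d→9
  9='aad' goto ·  [P2 ends]

Failure links (BFS by depth):
  fail(1) 'b': from fail(0)=0 chase 'b': 0 ⇒ 0;  out={0}∪out(0)={0}
  fail(2) 'c': from fail(0)=0 chase 'c': 0 ⇒ 0;  out=∅∪out(0)=∅
  fail(7) 'a': from fail(0)=0 chase 'a': 0 ⇒ 0;  out=∅∪out(0)=∅
  fail(3) 'cc': from fail(2)=0 chase 'c': 0 ⇒ 2;  out=∅∪out(2)=∅
  fail(8) 'aa': from fail(7)=0 chase 'a': 0 ⇒ 7;  out=∅∪out(7)=∅
  fail(4) 'cca': from fail(3)=2 chase 'a': 2→0 ⇒ 7;  out=∅∪out(7)=∅
  fail(9) 'aad': from fail(8)=7 chase 'd': 7→0 ⇒ 0;  out={2}∪out(0)={2}
  fail(5) 'ccaa': from fail(4)=7 chase 'a': 7 ⇒ 8;  out=∅∪out(8)=∅
  fail(6) 'ccaad': from fail(5)=8 chase 'd': 8 ⇒ 9;  out={1}∪out(9)={1,2}

Run:
i=0 'c': node 0→2
i=1 'd': node 2→0 ·f
i=2 'a': node 0→7
i=3 'b': node 7→1 ·f  ** P0@[3:3]
i=4 'c': node 1→2 ·f
i=5 'c': node 2→3
i=6 'c': node 3→3 ·f
i=7 'c': node 3→3 ·f
i=8 'a': node 3→4
i=9 'a': node 4→5
i=10 'd': node 5→6  ** P1@[6:10],P2@[8:10]
i=11 'a': node 6→7 ·f
i=12 'c': node 7→2 ·f
i=13 'd': node 2→0 ·f
i=14 'c': node 0→2
i=15 'c': node 2→3
i=16 'a': node 3→4
i=17 'a': node 4→5
i=18 'd': node 5→6  ** P1@[14:18],P2@[16:18]
i=19 'a': node 6→7 ·f
i=20 'a': node 7→8
i=21 'd': node 8→9  ** P2@[19:21]
i=22 'a': node 9→7 ·f
i=23 'b': node 7→1 ·f  ** P0@[23:23]
i=24 'a': node 1→7 ·f
i=25 'a': node 7→8
i=26 'd': node 8→9  ** P2@[24:26]
i=27 'a': node 9→7 ·f

Result: [[3,0],[10,1],[10,2],[18,1],[18,2],[21,2],[23,0],[26,2]]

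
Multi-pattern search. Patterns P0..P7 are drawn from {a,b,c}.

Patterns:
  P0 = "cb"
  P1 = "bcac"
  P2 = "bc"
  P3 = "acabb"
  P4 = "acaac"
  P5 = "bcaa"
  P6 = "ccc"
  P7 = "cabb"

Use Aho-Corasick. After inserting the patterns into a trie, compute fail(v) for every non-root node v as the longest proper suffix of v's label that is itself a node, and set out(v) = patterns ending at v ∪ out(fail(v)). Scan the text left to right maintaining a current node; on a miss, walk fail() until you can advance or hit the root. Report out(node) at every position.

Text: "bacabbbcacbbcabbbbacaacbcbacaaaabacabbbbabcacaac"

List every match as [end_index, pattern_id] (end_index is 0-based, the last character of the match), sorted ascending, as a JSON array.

Build:
Trie (insert patterns):
  n0 'ε': a→7 b→3 c→1
  n1 'c': a→17 b→2 c→15
  n2 'cb': ·  [P0 ends]
  n3 'b': c→4
  n4 'bc': a→5  [P2 ends]
  n5 'bca': a→14 c→6
  n6 'bcac': ·  [P1 ends]
  n7 'a': c→8
  n8 'ac': a→9
  n9 'aca': a→12 b→10
  n10 'acab': b→11
  n11 'acabb': ·  [P3 ends]
  n12 'acaa': c→13
  n13 'acaac': ·  [P4 ends]
  n14 'bcaa': ·  [P5 ends]
  n15 'cc': c→16
  n16 'ccc': ·  [P6 ends]
  n17 'ca': b→18
  n18 'cab': b→19
  n19 'cabb': ·  [P7 ends]

BFS fail/out derivation:
  n1('c'): parent n0 fail=0; on 'c' 0 → fail=0;  out ∅∪∅=∅
  n3('b'): parent n0 fail=0; on 'b' 0 → fail=0;  out ∅∪∅=∅
  n7('a'): parent n0 fail=0; on 'a' 0 → fail=0;  out ∅∪∅=∅
  n2('cb'): parent n1 fail=0; on 'b' 0 → fail=3;  out {0}∪∅={0}
  n4('bc'): parent n3 fail=0; on 'c' 0 → fail=1;  out {2}∪∅={2}
  n8('ac'): parent n7 fail=0; on 'c' 0 → fail=1;  out ∅∪∅=∅
  n15('cc'): parent n1 fail=0; on 'c' 0 → fail=1;  out ∅∪∅=∅
  n17('ca'): parent n1 fail=0; on 'a' 0 → fail=7;  out ∅∪∅=∅
  n5('bca'): parent n4 fail=1; on 'a' 1 → fail=17;  out ∅∪∅=∅
  n9('aca'): parent n8 fail=1; on 'a' 1 → fail=17;  out ∅∪∅=∅
  n16('ccc'): parent n15 fail=1; on 'c' 1 → fail=15;  out {6}∪∅={6}
  n18('cab'): parent n17 fail=7; on 'b' 7→0 → fail=3;  out ∅∪∅=∅
  n6('bcac'): parent n5 fail=17; on 'c' 17→7 → fail=8;  out {1}∪∅={1}
  n10('acab'): parent n9 fail=17; on 'b' 17 → fail=18;  out ∅∪∅=∅
  n12('acaa'): parent n9 fail=17; on 'a' 17→7→0 → fail=7;  out ∅∪∅=∅
  n14('bcaa'): parent n5 fail=17; on 'a' 17→7→0 → fail=7;  out {5}∪∅={5}
  n19('cabb'): parent n18 fail=3; on 'b' 3→0 → fail=3;  out {7}∪∅={7}
  n11('acabb'): parent n10 fail=18; on 'b' 18 → fail=19;  out {3}∪{7}={3,7}
  n13('acaac'): parent n12 fail=7; on 'c' 7 → fail=8;  out {4}∪∅={4}

Scan:
pos 0 'b': at 3
pos 1 'a': at 7 (via fail)
pos 2 'c': at 8
pos 3 'a': at 9
pos 4 'b': at 10
pos 5 'b': at 11  → match P3@[1:5],P7@[2:5]
pos 6 'b': at 3 (via fail)
pos 7 'c': at 4  → match P2@[6:7]
pos 8 'a': at 5
pos 9 'c': at 6  → match P1@[6:9]
pos 10 'b': at 2 (via fail)  → match P0@[9:10]
pos 11 'b': at 3 (via fail)
pos 12 'c': at 4  → match P2@[11:12]
pos 13 'a': at 5
pos 14 'b': at 18 (via fail)
pos 15 'b': at 19  → match P7@[12:15]
pos 16 'b': at 3 (via fail)
pos 17 'b': at 3 (via fail)
pos 18 'a': at 7 (via fail)
pos 19 'c': at 8
pos 20 'a': at 9
pos 21 'a': at 12
pos 22 'c': at 13  → match P4@[18:22]
pos 23 'b': at 2 (via fail)  → match P0@[22:23]
pos 24 'c': at 4 (via fail)  → match P2@[23:24]
pos 25 'b': at 2 (via fail)  → match P0@[24:25]
pos 26 'a': at 7 (via fail)
pos 27 'c': at 8
pos 28 'a': at 9
pos 29 'a': at 12
pos 30 'a': at 7 (via fail)
pos 31 'a': at 7 (via fail)
pos 32 'b': at 3 (via fail)
pos 33 'a': at 7 (via fail)
pos 34 'c': at 8
pos 35 'a': at 9
pos 36 'b': at 10
pos 37 'b': at 11  → match P3@[33:37],P7@[34:37]
pos 38 'b': at 3 (via fail)
pos 39 'b': at 3 (via fail)
pos 40 'a': at 7 (via fail)
pos 41 'b': at 3 (via fail)
pos 42 'c': at 4  → match P2@[41:42]
pos 43 'a': at 5
pos 44 'c': at 6  → match P1@[41:44]
pos 45 'a': at 9 (via fail)
pos 46 'a': at 12
pos 47 'c': at 13  → match P4@[43:47]

Result: [[5,3],[5,7],[7,2],[9,1],[10,0],[12,2],[15,7],[22,4],[23,0],[24,2],[25,0],[37,3],[37,7],[42,2],[44,1],[47,4]]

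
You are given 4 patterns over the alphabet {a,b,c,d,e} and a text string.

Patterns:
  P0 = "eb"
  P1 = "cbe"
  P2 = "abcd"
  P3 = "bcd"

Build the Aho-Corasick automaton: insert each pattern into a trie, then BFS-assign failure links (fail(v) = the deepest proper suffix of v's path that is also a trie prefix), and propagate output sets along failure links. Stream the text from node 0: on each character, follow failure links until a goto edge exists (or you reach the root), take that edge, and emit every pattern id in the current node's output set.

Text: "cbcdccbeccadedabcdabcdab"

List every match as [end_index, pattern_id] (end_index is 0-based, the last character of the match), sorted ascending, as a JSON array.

Construct AC machine:
Trie nodes:
  0='ε' goto a→6 b→10 c→3 e→1
  1='e' goto b→2
  2='eb' goto ·  [P0 ends]
  3='c' goto b→4
  4='cb' goto e→5
  5='cbe' goto ·  [P1 ends]
  6='a' goto b→7
  7='ab' goto c→8
  8='abc' goto d→9
  9='abcd' goto ·  [P2 ends]
  10='b' goto c→11
  11='bc' goto d→12
  12='bcd' goto ·  [P3 ends]

BFS fail/out derivation:
  n1('e'): parent n0 fail=0; on 'e' 0 → fail=0;  out ∅∪∅=∅
  n3('c'): parent n0 fail=0; on 'c' 0 → fail=0;  out ∅∪∅=∅
  n6('a'): parent n0 fail=0; on 'a' 0 → fail=0;  out ∅∪∅=∅
  n10('b'): parent n0 fail=0; on 'b' 0 → fail=0;  out ∅∪∅=∅
  n2('eb'): parent n1 fail=0; on 'b' 0 → fail=10;  out {0}∪∅={0}
  n4('cb'): parent n3 fail=0; on 'b' 0 → fail=10;  out ∅∪∅=∅
  n7('ab'): parent n6 fail=0; on 'b' 0 → fail=10;  out ∅∪∅=∅
  n11('bc'): parent n10 fail=0; on 'c' 0 → fail=3;  out ∅∪∅=∅
  n5('cbe'): parent n4 fail=10; on 'e' 10→0 → fail=1;  out {1}∪∅={1}
  n8('abc'): parent n7 fail=10; on 'c' 10 → fail=11;  out ∅∪∅=∅
  n12('bcd'): parent n11 fail=3; on 'd' 3→0 → fail=0;  out {3}∪∅={3}
  n9('abcd'): parent n8 fail=11; on 'd' 11 → fail=12;  out {2}∪{3}={2,3}

Run:
i=0 'c': node 0→3
i=1 'b': node 3→4
i=2 'c': node 4→11 (fail-walked)
i=3 'd': node 11→12  emit P3@[1:3]
i=4 'c': node 12→3 (fail-walked)
i=5 'c': node 3→3 (fail-walked)
i=6 'b': node 3→4
i=7 'e': node 4→5  emit P1@[5:7]
i=8 'c': node 5→3 (fail-walked)
i=9 'c': node 3→3 (fail-walked)
i=10 'a': node 3→6 (fail-walked)
i=11 'd': node 6→0 (fail-walked)
i=12 'e': node 0→1
i=13 'd': node 1→0 (fail-walked)
i=14 'a': node 0→6
i=15 'b': node 6→7
i=16 'c': node 7→8
i=17 'd': node 8→9  emit P2@[14:17],P3@[15:17]
i=18 'a': node 9→6 (fail-walked)
i=19 'b': node 6→7
i=20 'c': node 7→8
i=21 'd': node 8→9  emit P2@[18:21],P3@[19:21]
i=22 'a': node 9→6 (fail-walked)
i=23 'b': node 6→7

Result: [[3,3],[7,1],[17,2],[17,3],[21,2],[21,3]]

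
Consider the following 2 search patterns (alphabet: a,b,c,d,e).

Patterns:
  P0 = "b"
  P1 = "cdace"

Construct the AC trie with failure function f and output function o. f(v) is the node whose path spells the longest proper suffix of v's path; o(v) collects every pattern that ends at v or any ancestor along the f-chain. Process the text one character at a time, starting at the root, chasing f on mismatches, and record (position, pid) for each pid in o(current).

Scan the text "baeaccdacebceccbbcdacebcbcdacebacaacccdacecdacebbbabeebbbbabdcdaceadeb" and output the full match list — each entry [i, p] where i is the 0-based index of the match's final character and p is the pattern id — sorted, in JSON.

Construct AC machine:
Trie nodes:
  0='ε' goto b→1 c→2
  1='b' goto ·  ←P0
  2='c' goto d→3
  3='cd' goto a→4
  4='cda' goto c→5
  5='cdac' goto e→6
  6='cdace' goto ·  ←P1

Failure links (BFS by depth):
  fail(1) 'b': from fail(0)=0 chase 'b': 0 ⇒ 0;  out={0}∪out(0)={0}
  fail(2) 'c': from fail(0)=0 chase 'c': 0 ⇒ 0;  out=∅∪out(0)=∅
  fail(3) 'cd': from fail(2)=0 chase 'd': 0 ⇒ 0;  out=∅∪out(0)=∅
  fail(4) 'cda': from fail(3)=0 chase 'a': 0 ⇒ 0;  out=∅∪out(0)=∅
  fail(5) 'cdac': from fail(4)=0 chase 'c': 0 ⇒ 2;  out=∅∪out(2)=∅
  fail(6) 'cdace': from fail(5)=2 chase 'e': 2→0 ⇒ 0;  out={1}∪out(0)={1}

Text stream:
[0] read 'b'  n0⇒n1  ** P0@[0:0]
[1] read 'a'  n1⇒n0 ·f
[2] read 'e'  n0⇒n0
[3] read 'a'  n0⇒n0
[4] read 'c'  n0⇒n2
[5] read 'c'  n2⇒n2 ·f
[6] read 'd'  n2⇒n3
[7] read 'a'  n3⇒n4
[8] read 'c'  n4⇒n5
[9] read 'e'  n5⇒n6  ** P1@[5:9]
[10] read 'b'  n6⇒n1 ·f  ** P0@[10:10]
[11] read 'c'  n1⇒n2 ·f
[12] read 'e'  n2⇒n0 ·f
[13] read 'c'  n0⇒n2
[14] read 'c'  n2⇒n2 ·f
[15] read 'b'  n2⇒n1 ·f  ** P0@[15:15]
[16] read 'b'  n1⇒n1 ·f  ** P0@[16:16]
[17] read 'c'  n1⇒n2 ·f
[18] read 'd'  n2⇒n3
[19] read 'a'  n3⇒n4
[20] read 'c'  n4⇒n5
[21] read 'e'  n5⇒n6  ** P1@[17:21]
[22] read 'b'  n6⇒n1 ·f  ** P0@[22:22]
[23] read 'c'  n1⇒n2 ·f
[24] read 'b'  n2⇒n1 ·f  ** P0@[24:24]
[25] read 'c'  n1⇒n2 ·f
[26] read 'd'  n2⇒n3
[27] read 'a'  n3⇒n4
[28] read 'c'  n4⇒n5
[29] read 'e'  n5⇒n6  ** P1@[25:29]
[30] read 'b'  n6⇒n1 ·f  ** P0@[30:30]
[31] read 'a'  n1⇒n0 ·f
[32] read 'c'  n0⇒n2
[33] read 'a'  n2⇒n0 ·f
[34] read 'a'  n0⇒n0
[35] read 'c'  n0⇒n2
[36] read 'c'  n2⇒n2 ·f
[37] read 'c'  n2⇒n2 ·f
[38] read 'd'  n2⇒n3
[39] read 'a'  n3⇒n4
[40] read 'c'  n4⇒n5
[41] read 'e'  n5⇒n6  ** P1@[37:41]
[42] read 'c'  n6⇒n2 ·f
[43] read 'd'  n2⇒n3
[44] read 'a'  n3⇒n4
[45] read 'c'  n4⇒n5
[46] read 'e'  n5⇒n6  ** P1@[42:46]
[47] read 'b'  n6⇒n1 ·f  ** P0@[47:47]
[48] read 'b'  n1⇒n1 ·f  ** P0@[48:48]
[49] read 'b'  n1⇒n1 ·f  ** P0@[49:49]
[50] read 'a'  n1⇒n0 ·f
[51] read 'b'  n0⇒n1  ** P0@[51:51]
[52] read 'e'  n1⇒n0 ·f
[53] read 'e'  n0⇒n0
[54] read 'b'  n0⇒n1  ** P0@[54:54]
[55] read 'b'  n1⇒n1 ·f  ** P0@[55:55]
[56] read 'b'  n1⇒n1 ·f  ** P0@[56:56]
[57] read 'b'  n1⇒n1 ·f  ** P0@[57:57]
[58] read 'a'  n1⇒n0 ·f
[59] read 'b'  n0⇒n1  ** P0@[59:59]
[60] read 'd'  n1⇒n0 ·f
[61] read 'c'  n0⇒n2
[62] read 'd'  n2⇒n3
[63] read 'a'  n3⇒n4
[64] read 'c'  n4⇒n5
[65] read 'e'  n5⇒n6  ** P1@[61:65]
[66] read 'a'  n6⇒n0 ·f
[67] read 'd'  n0⇒n0
[68] read 'e'  n0⇒n0
[69] read 'b'  n0⇒n1  ** P0@[69:69]

All matches (sorted): [[0,0],[9,1],[10,0],[15,0],[16,0],[21,1],[22,0],[24,0],[29,1],[30,0],[41,1],[46,1],[47,0],[48,0],[49,0],[51,0],[54,0],[55,0],[56,0],[57,0],[59,0],[65,1],[69,0]]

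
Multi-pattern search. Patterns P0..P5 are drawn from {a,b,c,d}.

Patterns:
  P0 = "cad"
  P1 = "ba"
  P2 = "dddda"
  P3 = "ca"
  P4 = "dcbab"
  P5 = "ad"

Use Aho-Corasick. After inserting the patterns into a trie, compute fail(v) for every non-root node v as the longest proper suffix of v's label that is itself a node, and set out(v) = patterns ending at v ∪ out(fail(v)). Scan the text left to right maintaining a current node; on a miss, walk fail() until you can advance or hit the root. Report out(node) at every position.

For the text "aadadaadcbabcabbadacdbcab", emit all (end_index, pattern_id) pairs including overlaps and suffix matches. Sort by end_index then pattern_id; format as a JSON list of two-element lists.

Construct AC machine:
Trie nodes:
  n0 'ε': a→15 b→4 c→1 d→6
  n1 'c': a→2
  n2 'ca': d→3  [P3 ends]
  n3 'cad': ·  [P0 ends]
  n4 'b': a→5
  n5 'ba': ·  [P1 ends]
  n6 'd': c→11 d→7
  n7 'dd': d→8
  n8 'ddd': d→9
  n9 'dddd': a→10
  n10 'dddda': ·  [P2 ends]
  n11 'dc': b→12
  n12 'dcb': a→13
  n13 'dcba': b→14
  n14 'dcbab': ·  [P4 ends]
  n15 'a': d→16
  n16 'ad': ·  [P5 ends]

BFS fail/out derivation:
  n1('c'): parent n0 fail=0; on 'c' 0 → fail=0;  out ∅∪∅=∅
  n4('b'): parent n0 fail=0; on 'b' 0 → fail=0;  out ∅∪∅=∅
  n6('d'): parent n0 fail=0; on 'd' 0 → fail=0;  out ∅∪∅=∅
  n15('a'): parent n0 fail=0; on 'a' 0 → fail=0;  out ∅∪∅=∅
  n2('ca'): parent n1 fail=0; on 'a' 0 → fail=15;  out {3}∪∅={3}
  n5('ba'): parent n4 fail=0; on 'a' 0 → fail=15;  out {1}∪∅={1}
  n7('dd'): parent n6 fail=0; on 'd' 0 → fail=6;  out ∅∪∅=∅
  n11('dc'): parent n6 fail=0; on 'c' 0 → fail=1;  out ∅∪∅=∅
  n16('ad'): parent n15 fail=0; on 'd' 0 → fail=6;  out {5}∪∅={5}
  n3('cad'): parent n2 fail=15; on 'd' 15 → fail=16;  out {0}∪{5}={0,5}
  n8('ddd'): parent n7 fail=6; on 'd' 6 → fail=7;  out ∅∪∅=∅
  n12('dcb'): parent n11 fail=1; on 'b' 1→0 → fail=4;  out ∅∪∅=∅
  n9('dddd'): parent n8 fail=7; on 'd' 7 → fail=8;  out ∅∪∅=∅
  n13('dcba'): parent n12 fail=4; on 'a' 4 → fail=5;  out ∅∪{1}={1}
  n10('dddda'): parent n9 fail=8; on 'a' 8→7→6→0 → fail=15;  out {2}∪∅={2}
  n14('dcbab'): parent n13 fail=5; on 'b' 5→15→0 → fail=4;  out {4}∪∅={4}

Text stream:
pos 0 'a': at 15
pos 1 'a': at 15 ·f
pos 2 'd': at 16  ** P5@[1:2]
pos 3 'a': at 15 ·f
pos 4 'd': at 16  ** P5@[3:4]
pos 5 'a': at 15 ·f
pos 6 'a': at 15 ·f
pos 7 'd': at 16  ** P5@[6:7]
pos 8 'c': at 11 ·f
pos 9 'b': at 12
pos 10 'a': at 13  ** P1@[9:10]
pos 11 'b': at 14  ** P4@[7:11]
pos 12 'c': at 1 ·f
pos 13 'a': at 2  ** P3@[12:13]
pos 14 'b': at 4 ·f
pos 15 'b': at 4 ·f
pos 16 'a': at 5  ** P1@[15:16]
pos 17 'd': at 16 ·f  ** P5@[16:17]
pos 18 'a': at 15 ·f
pos 19 'c': at 1 ·f
pos 20 'd': at 6 ·f
pos 21 'b': at 4 ·f
pos 22 'c': at 1 ·f
pos 23 'a': at 2  ** P3@[22:23]
pos 24 'b': at 4 ·f

Matches: [[2,5],[4,5],[7,5],[10,1],[11,4],[13,3],[16,1],[17,5],[23,3]]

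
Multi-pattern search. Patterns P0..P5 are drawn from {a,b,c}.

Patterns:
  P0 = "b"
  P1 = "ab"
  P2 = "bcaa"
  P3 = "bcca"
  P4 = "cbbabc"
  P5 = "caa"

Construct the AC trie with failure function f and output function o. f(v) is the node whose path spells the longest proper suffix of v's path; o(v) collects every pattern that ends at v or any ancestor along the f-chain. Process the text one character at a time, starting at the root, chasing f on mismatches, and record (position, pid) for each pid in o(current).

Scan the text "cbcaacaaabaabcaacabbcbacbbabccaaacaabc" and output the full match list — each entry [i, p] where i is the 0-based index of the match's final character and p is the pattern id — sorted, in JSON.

Build:
Trie (insert patterns):
  n0 'ε': a→2 b→1 c→9
  n1 'b': c→4  ←P0
  n2 'a': b→3
  n3 'ab': ·  ←P1
  n4 'bc': a→5 c→7
  n5 'bca': a→6
  n6 'bcaa': ·  ←P2
  n7 'bcc': a→8
  n8 'bcca': ·  ←P3
  n9 'c': a→15 b→10
  n10 'cb': b→11
  n11 'cbb': a→12
  n12 'cbba': b→13
  n13 'cbbab': c→14
  n14 'cbbabc': ·  ←P4
  n15 'ca': a→16
  n16 'caa': ·  ←P5

BFS fail/out derivation:
  fail(1) 'b': from fail(0)=0 chase 'b': 0 ⇒ 0;  out={0}∪out(0)={0}
  fail(2) 'a': from fail(0)=0 chase 'a': 0 ⇒ 0;  out=∅∪out(0)=∅
  fail(9) 'c': from fail(0)=0 chase 'c': 0 ⇒ 0;  out=∅∪out(0)=∅
  fail(3) 'ab': from fail(2)=0 chase 'b': 0 ⇒ 1;  out={1}∪out(1)={0,1}
  fail(4) 'bc': from fail(1)=0 chase 'c': 0 ⇒ 9;  out=∅∪out(9)=∅
  fail(10) 'cb': from fail(9)=0 chase 'b': 0 ⇒ 1;  out=∅∪out(1)={0}
  fail(15) 'ca': from fail(9)=0 chase 'a': 0 ⇒ 2;  out=∅∪out(2)=∅
  fail(5) 'bca': from fail(4)=9 chase 'a': 9 ⇒ 15;  out=∅∪out(15)=∅
  fail(7) 'bcc': from fail(4)=9 chase 'c': 9→0 ⇒ 9;  out=∅∪out(9)=∅
  fail(11) 'cbb': from fail(10)=1 chase 'b': 1→0 ⇒ 1;  out=∅∪out(1)={0}
  fail(16) 'caa': from fail(15)=2 chase 'a': 2→0 ⇒ 2;  out={5}∪out(2)={5}
  fail(6) 'bcaa': from fail(5)=15 chase 'a': 15 ⇒ 16;  out={2}∪out(16)={2,5}
  fail(8) 'bcca': from fail(7)=9 chase 'a': 9 ⇒ 15;  out={3}∪out(15)={3}
  fail(12) 'cbba': from fail(11)=1 chase 'a': 1→0 ⇒ 2;  out=∅∪out(2)=∅
  fail(13) 'cbbab': from fail(12)=2 chase 'b': 2 ⇒ 3;  out=∅∪out(3)={0,1}
  fail(14) 'cbbabc': from fail(13)=3 chase 'c': 3→1 ⇒ 4;  out={4}∪out(4)={4}

Scan:
[0] read 'c'  n0⇒n9
[1] read 'b'  n9⇒n10  → match P0@[1:1]
[2] read 'c'  n10⇒n4 (fail-walked)
[3] read 'a'  n4⇒n5
[4] read 'a'  n5⇒n6  → match P2@[1:4],P5@[2:4]
[5] read 'c'  n6⇒n9 (fail-walked)
[6] read 'a'  n9⇒n15
[7] read 'a'  n15⇒n16  → match P5@[5:7]
[8] read 'a'  n16⇒n2 (fail-walked)
[9] read 'b'  n2⇒n3  → match P0@[9:9],P1@[8:9]
[10] read 'a'  n3⇒n2 (fail-walked)
[11] read 'a'  n2⇒n2 (fail-walked)
[12] read 'b'  n2⇒n3  → match P0@[12:12],P1@[11:12]
[13] read 'c'  n3⇒n4 (fail-walked)
[14] read 'a'  n4⇒n5
[15] read 'a'  n5⇒n6  → match P2@[12:15],P5@[13:15]
[16] read 'c'  n6⇒n9 (fail-walked)
[17] read 'a'  n9⇒n15
[18] read 'b'  n15⇒n3 (fail-walked)  → match P0@[18:18],P1@[17:18]
[19] read 'b'  n3⇒n1 (fail-walked)  → match P0@[19:19]
[20] read 'c'  n1⇒n4
[21] read 'b'  n4⇒n10 (fail-walked)  → match P0@[21:21]
[22] read 'a'  n10⇒n2 (fail-walked)
[23] read 'c'  n2⇒n9 (fail-walked)
[24] read 'b'  n9⇒n10  → match P0@[24:24]
[25] read 'b'  n10⇒n11  → match P0@[25:25]
[26] read 'a'  n11⇒n12
[27] read 'b'  n12⇒n13  → match P0@[27:27],P1@[26:27]
[28] read 'c'  n13⇒n14  → match P4@[23:28]
[29] read 'c'  n14⇒n7 (fail-walked)
[30] read 'a'  n7⇒n8  → match P3@[27:30]
[31] read 'a'  n8⇒n16 (fail-walked)  → match P5@[29:31]
[32] read 'a'  n16⇒n2 (fail-walked)
[33] read 'c'  n2⇒n9 (fail-walked)
[34] read 'a'  n9⇒n15
[35] read 'a'  n15⇒n16  → match P5@[33:35]
[36] read 'b'  n16⇒n3 (fail-walked)  → match P0@[36:36],P1@[35:36]
[37] read 'c'  n3⇒n4 (fail-walked)

Result: [[1,0],[4,2],[4,5],[7,5],[9,0],[9,1],[12,0],[12,1],[15,2],[15,5],[18,0],[18,1],[19,0],[21,0],[24,0],[25,0],[27,0],[27,1],[28,4],[30,3],[31,5],[35,5],[36,0],[36,1]]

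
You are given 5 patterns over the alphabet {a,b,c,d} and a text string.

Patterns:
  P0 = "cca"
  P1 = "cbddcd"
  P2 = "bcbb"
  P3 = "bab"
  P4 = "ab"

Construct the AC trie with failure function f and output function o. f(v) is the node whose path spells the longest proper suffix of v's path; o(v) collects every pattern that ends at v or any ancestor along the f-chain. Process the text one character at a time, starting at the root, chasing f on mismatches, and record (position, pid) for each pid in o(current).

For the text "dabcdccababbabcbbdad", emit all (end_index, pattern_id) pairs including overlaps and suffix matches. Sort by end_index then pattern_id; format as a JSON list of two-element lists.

Construct AC machine:
Trie nodes:
  n0 'ε': a→15 b→9 c→1
  n1 'c': b→4 c→2
  n2 'cc': a→3
  n3 'cca': ·  ←P0
  n4 'cb': d→5
  n5 'cbd': d→6
  n6 'cbdd': c→7
  n7 'cbddc': d→8
  n8 'cbddcd': ·  ←P1
  n9 'b': a→13 c→10
  n10 'bc': b→11
  n11 'bcb': b→12
  n12 'bcbb': ·  ←P2
  n13 'ba': b→14
  n14 'bab': ·  ←P3
  n15 'a': b→16
  n16 'ab': ·  ←P4

BFS fail/out derivation:
  n1('c'): parent n0 fail=0; on 'c' 0 → fail=0;  out ∅∪∅=∅
  n9('b'): parent n0 fail=0; on 'b' 0 → fail=0;  out ∅∪∅=∅
  n15('a'): parent n0 fail=0; on 'a' 0 → fail=0;  out ∅∪∅=∅
  n2('cc'): parent n1 fail=0; on 'c' 0 → fail=1;  out ∅∪∅=∅
  n4('cb'): parent n1 fail=0; on 'b' 0 → fail=9;  out ∅∪∅=∅
  n10('bc'): parent n9 fail=0; on 'c' 0 → fail=1;  out ∅∪∅=∅
  n13('ba'): parent n9 fail=0; on 'a' 0 → fail=15;  out ∅∪∅=∅
  n16('ab'): parent n15 fail=0; on 'b' 0 → fail=9;  out {4}∪∅={4}
  n3('cca'): parent n2 fail=1; on 'a' 1→0 → fail=15;  out {0}∪∅={0}
  n5('cbd'): parent n4 fail=9; on 'd' 9→0 → fail=0;  out ∅∪∅=∅
  n11('bcb'): parent n10 fail=1; on 'b' 1 → fail=4;  out ∅∪∅=∅
  n14('bab'): parent n13 fail=15; on 'b' 15 → fail=16;  out {3}∪{4}={3,4}
  n6('cbdd'): parent n5 fail=0; on 'd' 0 → fail=0;  out ∅∪∅=∅
  n12('bcbb'): parent n11 fail=4; on 'b' 4→9→0 → fail=9;  out {2}∪∅={2}
  n7('cbddc'): parent n6 fail=0; on 'c' 0 → fail=1;  out ∅∪∅=∅
  n8('cbddcd'): parent n7 fail=1; on 'd' 1→0 → fail=0;  out {1}∪∅={1}

Scan:
i=0 'd': node 0→0
i=1 'a': node 0→15
i=2 'b': node 15→16  emit P4@[1:2]
i=3 'c': node 16→10 (fail-walked)
i=4 'd': node 10→0 (fail-walked)
i=5 'c': node 0→1
i=6 'c': node 1→2
i=7 'a': node 2→3  emit P0@[5:7]
i=8 'b': node 3→16 (fail-walked)  emit P4@[7:8]
i=9 'a': node 16→13 (fail-walked)
i=10 'b': node 13→14  emit P3@[8:10],P4@[9:10]
i=11 'b': node 14→9 (fail-walked)
i=12 'a': node 9→13
i=13 'b': node 13→14  emit P3@[11:13],P4@[12:13]
i=14 'c': node 14→10 (fail-walked)
i=15 'b': node 10→11
i=16 'b': node 11→12  emit P2@[13:16]
i=17 'd': node 12→0 (fail-walked)
i=18 'a': node 0→15
i=19 'd': node 15→0 (fail-walked)

All matches (sorted): [[2,4],[7,0],[8,4],[10,3],[10,4],[13,3],[13,4],[16,2]]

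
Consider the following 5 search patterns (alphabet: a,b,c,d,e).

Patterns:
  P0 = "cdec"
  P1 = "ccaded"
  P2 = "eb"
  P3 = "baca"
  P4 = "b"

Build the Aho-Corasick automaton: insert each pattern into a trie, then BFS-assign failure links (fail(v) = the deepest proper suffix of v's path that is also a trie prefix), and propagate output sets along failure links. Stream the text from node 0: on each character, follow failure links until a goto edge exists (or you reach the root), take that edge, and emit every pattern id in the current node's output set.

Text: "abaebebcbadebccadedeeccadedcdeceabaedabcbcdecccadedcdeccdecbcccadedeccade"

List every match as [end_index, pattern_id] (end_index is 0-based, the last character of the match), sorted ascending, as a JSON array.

Build:
Trie (insert patterns):
  n0 'ε': b→12 c→1 e→10
  n1 'c': c→5 d→2
  n2 'cd': e→3
  n3 'cde': c→4
  n4 'cdec': ·  ←P0
  n5 'cc': a→6
  n6 'cca': d→7
  n7 'ccad': e→8
  n8 'ccade': d→9
  n9 'ccaded': ·  ←P1
  n10 'e': b→11
  n11 'eb': ·  ←P2
  n12 'b': a→13  ←P4
  n13 'ba': c→14
  n14 'bac': a→15
  n15 'baca': ·  ←P3

BFS fail/out derivation:
  n1('c'): parent n0 fail=0; on 'c' 0 → fail=0;  out ∅∪∅=∅
  n10('e'): parent n0 fail=0; on 'e' 0 → fail=0;  out ∅∪∅=∅
  n12('b'): parent n0 fail=0; on 'b' 0 → fail=0;  out {4}∪∅={4}
  n2('cd'): parent n1 fail=0; on 'd' 0 → fail=0;  out ∅∪∅=∅
  n5('cc'): parent n1 fail=0; on 'c' 0 → fail=1;  out ∅∪∅=∅
  n11('eb'): parent n10 fail=0; on 'b' 0 → fail=12;  out {2}∪{4}={2,4}
  n13('ba'): parent n12 fail=0; on 'a' 0 → fail=0;  out ∅∪∅=∅
  n3('cde'): parent n2 fail=0; on 'e' 0 → fail=10;  out ∅∪∅=∅
  n6('cca'): parent n5 fail=1; on 'a' 1→0 → fail=0;  out ∅∪∅=∅
  n14('bac'): parent n13 fail=0; on 'c' 0 → fail=1;  out ∅∪∅=∅
  n4('cdec'): parent n3 fail=10; on 'c' 10→0 → fail=1;  out {0}∪∅={0}
  n7('ccad'): parent n6 fail=0; on 'd' 0 → fail=0;  out ∅∪∅=∅
  n15('baca'): parent n14 fail=1; on 'a' 1→0 → fail=0;  out {3}∪∅={3}
  n8('ccade'): parent n7 fail=0; on 'e' 0 → fail=10;  out ∅∪∅=∅
  n9('ccaded'): parent n8 fail=10; on 'd' 10→0 → fail=0;  out {1}∪∅={1}

Text stream:
i=0 'a': node 0→0
i=1 'b': node 0→12  → match P4@[1:1]
i=2 'a': node 12→13
i=3 'e': node 13→10 (via fail)
i=4 'b': node 10→11  → match P2@[3:4],P4@[4:4]
i=5 'e': node 11→10 (via fail)
i=6 'b': node 10→11  → match P2@[5:6],P4@[6:6]
i=7 'c': node 11→1 (via fail)
i=8 'b': node 1→12 (via fail)  → match P4@[8:8]
i=9 'a': node 12→13
i=10 'd': node 13→0 (via fail)
i=11 'e': node 0→10
i=12 'b': node 10→11  → match P2@[11:12],P4@[12:12]
i=13 'c': node 11→1 (via fail)
i=14 'c': node 1→5
i=15 'a': node 5→6
i=16 'd': node 6→7
i=17 'e': node 7→8
i=18 'd': node 8→9  → match P1@[13:18]
i=19 'e': node 9→10 (via fail)
i=20 'e': node 10→10 (via fail)
i=21 'c': node 10→1 (via fail)
i=22 'c': node 1→5
i=23 'a': node 5→6
i=24 'd': node 6→7
i=25 'e': node 7→8
i=26 'd': node 8→9  → match P1@[21:26]
i=27 'c': node 9→1 (via fail)
i=28 'd': node 1→2
i=29 'e': node 2→3
i=30 'c': node 3→4  → match P0@[27:30]
i=31 'e': node 4→10 (via fail)
i=32 'a': node 10→0 (via fail)
i=33 'b': node 0→12  → match P4@[33:33]
i=34 'a': node 12→13
i=35 'e': node 13→10 (via fail)
i=36 'd': node 10→0 (via fail)
i=37 'a': node 0→0
i=38 'b': node 0→12  → match P4@[38:38]
i=39 'c': node 12→1 (via fail)
i=40 'b': node 1→12 (via fail)  → match P4@[40:40]
i=41 'c': node 12→1 (via fail)
i=42 'd': node 1→2
i=43 'e': node 2→3
i=44 'c': node 3→4  → match P0@[41:44]
i=45 'c': node 4→5 (via fail)
i=46 'c': node 5→5 (via fail)
i=47 'a': node 5→6
i=48 'd': node 6→7
i=49 'e': node 7→8
i=50 'd': node 8→9  → match P1@[45:50]
i=51 'c': node 9→1 (via fail)
i=52 'd': node 1→2
i=53 'e': node 2→3
i=54 'c': node 3→4  → match P0@[51:54]
i=55 'c': node 4→5 (via fail)
i=56 'd': node 5→2 (via fail)
i=57 'e': node 2→3
i=58 'c': node 3→4  → match P0@[55:58]
i=59 'b': node 4→12 (via fail)  → match P4@[59:59]
i=60 'c': node 12→1 (via fail)
i=61 'c': node 1→5
i=62 'c': node 5→5 (via fail)
i=63 'a': node 5→6
i=64 'd': node 6→7
i=65 'e': node 7→8
i=66 'd': node 8→9  → match P1@[61:66]
i=67 'e': node 9→10 (via fail)
i=68 'c': node 10→1 (via fail)
i=69 'c': node 1→5
i=70 'a': node 5→6
i=71 'd': node 6→7
i=72 'e': node 7→8

Matches: [[1,4],[4,2],[4,4],[6,2],[6,4],[8,4],[12,2],[12,4],[18,1],[26,1],[30,0],[33,4],[38,4],[40,4],[44,0],[50,1],[54,0],[58,0],[59,4],[66,1]]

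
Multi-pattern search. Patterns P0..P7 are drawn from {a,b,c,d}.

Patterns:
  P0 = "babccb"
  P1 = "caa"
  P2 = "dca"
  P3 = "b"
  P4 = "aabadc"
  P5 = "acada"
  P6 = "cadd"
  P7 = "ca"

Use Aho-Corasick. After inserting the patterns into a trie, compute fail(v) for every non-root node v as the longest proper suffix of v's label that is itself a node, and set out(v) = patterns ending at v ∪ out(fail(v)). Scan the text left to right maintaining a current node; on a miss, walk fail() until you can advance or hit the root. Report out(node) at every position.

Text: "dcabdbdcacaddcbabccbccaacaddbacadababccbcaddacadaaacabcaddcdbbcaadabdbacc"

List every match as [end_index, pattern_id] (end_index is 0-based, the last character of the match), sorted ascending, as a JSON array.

Build:
Trie (insert patterns):
  n0 'ε': a→13 b→1 c→7 d→10
  n1 'b': a→2  [P3 ends]
  n2 'ba': b→3
  n3 'bab': c→4
  n4 'babc': c→5
  n5 'babcc': b→6
  n6 'babccb': ·  [P0 ends]
  n7 'c': a→8
  n8 'ca': a→9 d→23  [P7 ends]
  n9 'caa': ·  [P1 ends]
  n10 'd': c→11
  n11 'dc': a→12
  n12 'dca': ·  [P2 ends]
  n13 'a': a→14 c→19
  n14 'aa': b→15
  n15 'aab': a→16
  n16 'aaba': d→17
  n17 'aabad': c→18
  n18 'aabadc': ·  [P4 ends]
  n19 'ac': a→20
  n20 'aca': d→21
  n21 'acad': a→22
  n22 'acada': ·  [P5 ends]
  n23 'cad': d→24
  n24 'cadd': ·  [P6 ends]

Failure links (BFS by depth):
  fail(1) 'b': from fail(0)=0 chase 'b': 0 ⇒ 0;  out={3}∪out(0)={3}
  fail(7) 'c': from fail(0)=0 chase 'c': 0 ⇒ 0;  out=∅∪out(0)=∅
  fail(10) 'd': from fail(0)=0 chase 'd': 0 ⇒ 0;  out=∅∪out(0)=∅
  fail(13) 'a': from fail(0)=0 chase 'a': 0 ⇒ 0;  out=∅∪out(0)=∅
  fail(2) 'ba': from fail(1)=0 chase 'a': 0 ⇒ 13;  out=∅∪out(13)=∅
  fail(8) 'ca': from fail(7)=0 chase 'a': 0 ⇒ 13;  out={7}∪out(13)={7}
  fail(11) 'dc': from fail(10)=0 chase 'c': 0 ⇒ 7;  out=∅∪out(7)=∅
  fail(14) 'aa': from fail(13)=0 chase 'a': 0 ⇒ 13;  out=∅∪out(13)=∅
  fail(19) 'ac': from fail(13)=0 chase 'c': 0 ⇒ 7;  out=∅∪out(7)=∅
  fail(3) 'bab': from fail(2)=13 chase 'b': 13→0 ⇒ 1;  out=∅∪out(1)={3}
  fail(9) 'caa': from fail(8)=13 chase 'a': 13 ⇒ 14;  out={1}∪out(14)={1}
  fail(12) 'dca': from fail(11)=7 chase 'a': 7 ⇒ 8;  out={2}∪out(8)={2,7}
  fail(15) 'aab': from fail(14)=13 chase 'b': 13→0 ⇒ 1;  out=∅∪out(1)={3}
  fail(20) 'aca': from fail(19)=7 chase 'a': 7 ⇒ 8;  out=∅∪out(8)={7}
  fail(23) 'cad': from fail(8)=13 chase 'd': 13→0 ⇒ 10;  out=∅∪out(10)=∅
  fail(4) 'babc': from fail(3)=1 chase 'c': 1→0 ⇒ 7;  out=∅∪out(7)=∅
  fail(16) 'aaba': from fail(15)=1 chase 'a': 1 ⇒ 2;  out=∅∪out(2)=∅
  fail(21) 'acad': from fail(20)=8 chase 'd': 8 ⇒ 23;  out=∅∪out(23)=∅
  fail(24) 'cadd': from fail(23)=10 chase 'd': 10→0 ⇒ 10;  out={6}∪out(10)={6}
  fail(5) 'babcc': from fail(4)=7 chase 'c': 7→0 ⇒ 7;  out=∅∪out(7)=∅
  fail(17) 'aabad': from fail(16)=2 chase 'd': 2→13→0 ⇒ 10;  out=∅∪out(10)=∅
  fail(22) 'acada': from fail(21)=23 chase 'a': 23→10→0 ⇒ 13;  out={5}∪out(13)={5}
  fail(6) 'babccb': from fail(5)=7 chase 'b': 7→0 ⇒ 1;  out={0}∪out(1)={0,3}
  fail(18) 'aabadc': from fail(17)=10 chase 'c': 10 ⇒ 11;  out={4}∪out(11)={4}

Run:
pos 0 'd': at 10
pos 1 'c': at 11
pos 2 'a': at 12  ** P2@[0:2],P7@[1:2]
pos 3 'b': at 1 (via fail)  ** P3@[3:3]
pos 4 'd': at 10 (via fail)
pos 5 'b': at 1 (via fail)  ** P3@[5:5]
pos 6 'd': at 10 (via fail)
pos 7 'c': at 11
pos 8 'a': at 12  ** P2@[6:8],P7@[7:8]
pos 9 'c': at 19 (via fail)
pos 10 'a': at 20  ** P7@[9:10]
pos 11 'd': at 21
pos 12 'd': at 24 (via fail)  ** P6@[9:12]
pos 13 'c': at 11 (via fail)
pos 14 'b': at 1 (via fail)  ** P3@[14:14]
pos 15 'a': at 2
pos 16 'b': at 3  ** P3@[16:16]
pos 17 'c': at 4
pos 18 'c': at 5
pos 19 'b': at 6  ** P0@[14:19],P3@[19:19]
pos 20 'c': at 7 (via fail)
pos 21 'c': at 7 (via fail)
pos 22 'a': at 8  ** P7@[21:22]
pos 23 'a': at 9  ** P1@[21:23]
pos 24 'c': at 19 (via fail)
pos 25 'a': at 20  ** P7@[24:25]
pos 26 'd': at 21
pos 27 'd': at 24 (via fail)  ** P6@[24:27]
pos 28 'b': at 1 (via fail)  ** P3@[28:28]
pos 29 'a': at 2
pos 30 'c': at 19 (via fail)
pos 31 'a': at 20  ** P7@[30:31]
pos 32 'd': at 21
pos 33 'a': at 22  ** P5@[29:33]
pos 34 'b': at 1 (via fail)  ** P3@[34:34]
pos 35 'a': at 2
pos 36 'b': at 3  ** P3@[36:36]
pos 37 'c': at 4
pos 38 'c': at 5
pos 39 'b': at 6  ** P0@[34:39],P3@[39:39]
pos 40 'c': at 7 (via fail)
pos 41 'a': at 8  ** P7@[40:41]
pos 42 'd': at 23
pos 43 'd': at 24  ** P6@[40:43]
pos 44 'a': at 13 (via fail)
pos 45 'c': at 19
pos 46 'a': at 20  ** P7@[45:46]
pos 47 'd': at 21
pos 48 'a': at 22  ** P5@[44:48]
pos 49 'a': at 14 (via fail)
pos 50 'a': at 14 (via fail)
pos 51 'c': at 19 (via fail)
pos 52 'a': at 20  ** P7@[51:52]
pos 53 'b': at 1 (via fail)  ** P3@[53:53]
pos 54 'c': at 7 (via fail)
pos 55 'a': at 8  ** P7@[54:55]
pos 56 'd': at 23
pos 57 'd': at 24  ** P6@[54:57]
pos 58 'c': at 11 (via fail)
pos 59 'd': at 10 (via fail)
pos 60 'b': at 1 (via fail)  ** P3@[60:60]
pos 61 'b': at 1 (via fail)  ** P3@[61:61]
pos 62 'c': at 7 (via fail)
pos 63 'a': at 8  ** P7@[62:63]
pos 64 'a': at 9  ** P1@[62:64]
pos 65 'd': at 10 (via fail)
pos 66 'a': at 13 (via fail)
pos 67 'b': at 1 (via fail)  ** P3@[67:67]
pos 68 'd': at 10 (via fail)
pos 69 'b': at 1 (via fail)  ** P3@[69:69]
pos 70 'a': at 2
pos 71 'c': at 19 (via fail)
pos 72 'c': at 7 (via fail)

Matches: [[2,2],[2,7],[3,3],[5,3],[8,2],[8,7],[10,7],[12,6],[14,3],[16,3],[19,0],[19,3],[22,7],[23,1],[25,7],[27,6],[28,3],[31,7],[33,5],[34,3],[36,3],[39,0],[39,3],[41,7],[43,6],[46,7],[48,5],[52,7],[53,3],[55,7],[57,6],[60,3],[61,3],[63,7],[64,1],[67,3],[69,3]]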